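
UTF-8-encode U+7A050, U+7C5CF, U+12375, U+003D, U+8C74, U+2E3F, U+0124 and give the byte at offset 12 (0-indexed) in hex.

U+7A050 → 4-byte form F1 BA 81 90 at offsets 0–3.
U+7C5CF → 4-byte form F1 BC 97 8F at offsets 4–7.
U+12375 → 4-byte form F0 92 8D B5 at offsets 8–11.
U+003D → 1-byte form 3D at offsets 12–12.
Offset 12 falls in char 4's range; it's byte 1 of 3D = 0x3D.

0x3D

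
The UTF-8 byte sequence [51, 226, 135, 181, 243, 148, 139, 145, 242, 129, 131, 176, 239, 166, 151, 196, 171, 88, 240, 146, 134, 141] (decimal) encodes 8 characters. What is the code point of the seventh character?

U+0058

Offset 0: leading byte 0x33 = 00110011 → 1-byte char #1 = 33.
Offset 1: leading byte 0xE2 = 11100010 → 3-byte char #2 = E2 87 B5.
Offset 4: leading byte 0xF3 = 11110011 → 4-byte char #3 = F3 94 8B 91.
Offset 8: leading byte 0xF2 = 11110010 → 4-byte char #4 = F2 81 83 B0.
Offset 12: leading byte 0xEF = 11101111 → 3-byte char #5 = EF A6 97.
Offset 15: leading byte 0xC4 = 11000100 → 2-byte char #6 = C4 AB.
Offset 17: leading byte 0x58 = 01011000 → 1-byte char #7 = 58.
Leading byte 0x58 = 01011000 matches 0xxxxxxx → 1-byte sequence.
Byte 1: 0x58 = 01011000, payload 1011000 (7 bits).
Concatenate: 1011000 = 0x58 (7 bits → U+0058).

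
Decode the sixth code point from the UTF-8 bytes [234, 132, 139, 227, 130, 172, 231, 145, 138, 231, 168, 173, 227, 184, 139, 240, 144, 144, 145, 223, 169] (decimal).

U+10411

Offset 0: leading byte 0xEA = 11101010 → 3-byte char #1 = EA 84 8B.
Offset 3: leading byte 0xE3 = 11100011 → 3-byte char #2 = E3 82 AC.
Offset 6: leading byte 0xE7 = 11100111 → 3-byte char #3 = E7 91 8A.
Offset 9: leading byte 0xE7 = 11100111 → 3-byte char #4 = E7 A8 AD.
Offset 12: leading byte 0xE3 = 11100011 → 3-byte char #5 = E3 B8 8B.
Offset 15: leading byte 0xF0 = 11110000 → 4-byte char #6 = F0 90 90 91.
Leading byte 0xF0 = 11110000 matches 11110xxx → 4-byte sequence.
Byte 1: 0xF0 = 11110000, payload 000 (3 bits).
Byte 2: 0x90 = 10010000 (10xxxxxx ✓), payload 010000.
Byte 3: 0x90 = 10010000 (10xxxxxx ✓), payload 010000.
Byte 4: 0x91 = 10010001 (10xxxxxx ✓), payload 010001.
Concatenate: 000010000010000010001 = 0x10411 (21 bits → U+10411).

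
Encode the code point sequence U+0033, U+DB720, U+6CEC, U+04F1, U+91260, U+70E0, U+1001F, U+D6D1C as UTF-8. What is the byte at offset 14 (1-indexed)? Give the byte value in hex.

0xA0

1-indexed offset 14 is 0-indexed offset 13.
U+0033 → 1-byte form 33 at offsets 0–0.
U+DB720 → 4-byte form F3 9B 9C A0 at offsets 1–4.
U+6CEC → 3-byte form E6 B3 AC at offsets 5–7.
U+04F1 → 2-byte form D3 B1 at offsets 8–9.
U+91260 → 4-byte form F2 91 89 A0 at offsets 10–13.
Offset 13 falls in char 5's range; it's byte 4 of F2 91 89 A0 = 0xA0.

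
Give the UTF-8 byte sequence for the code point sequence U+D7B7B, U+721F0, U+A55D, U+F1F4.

U+D7B7B: 4-byte form → F3 97 AD BB.
U+721F0: 4-byte form → F1 B2 87 B0.
U+A55D: 3-byte form → EA 95 9D.
U+F1F4: 3-byte form → EF 87 B4.
Concatenated (14 bytes): F3 97 AD BB F1 B2 87 B0 EA 95 9D EF 87 B4.

F3 97 AD BB F1 B2 87 B0 EA 95 9D EF 87 B4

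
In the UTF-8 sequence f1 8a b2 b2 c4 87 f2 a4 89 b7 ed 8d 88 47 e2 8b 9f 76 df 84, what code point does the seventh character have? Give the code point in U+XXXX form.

U+0076

Offset 0: leading byte 0xF1 = 11110001 → 4-byte char #1 = F1 8A B2 B2.
Offset 4: leading byte 0xC4 = 11000100 → 2-byte char #2 = C4 87.
Offset 6: leading byte 0xF2 = 11110010 → 4-byte char #3 = F2 A4 89 B7.
Offset 10: leading byte 0xED = 11101101 → 3-byte char #4 = ED 8D 88.
Offset 13: leading byte 0x47 = 01000111 → 1-byte char #5 = 47.
Offset 14: leading byte 0xE2 = 11100010 → 3-byte char #6 = E2 8B 9F.
Offset 17: leading byte 0x76 = 01110110 → 1-byte char #7 = 76.
Leading byte 0x76 = 01110110 matches 0xxxxxxx → 1-byte sequence.
Byte 1: 0x76 = 01110110, payload 1110110 (7 bits).
Concatenate: 1110110 = 0x76 (7 bits → U+0076).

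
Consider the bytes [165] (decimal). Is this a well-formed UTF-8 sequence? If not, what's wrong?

invalid (continuation byte with no leading byte)

Byte 0xA5 = 10100101 has the form 10xxxxxx — a continuation byte — but there is no preceding leading byte.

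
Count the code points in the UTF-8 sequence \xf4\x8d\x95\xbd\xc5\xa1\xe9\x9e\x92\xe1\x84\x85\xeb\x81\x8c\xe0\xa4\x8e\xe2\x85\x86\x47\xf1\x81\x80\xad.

Byte at offset 0: 0xF4 = 11110100 → 4-byte char (#1). Advance 4.
Byte at offset 4: 0xC5 = 11000101 → 2-byte char (#2). Advance 2.
Byte at offset 6: 0xE9 = 11101001 → 3-byte char (#3). Advance 3.
Byte at offset 9: 0xE1 = 11100001 → 3-byte char (#4). Advance 3.
Byte at offset 12: 0xEB = 11101011 → 3-byte char (#5). Advance 3.
Byte at offset 15: 0xE0 = 11100000 → 3-byte char (#6). Advance 3.
Byte at offset 18: 0xE2 = 11100010 → 3-byte char (#7). Advance 3.
Byte at offset 21: 0x47 = 01000111 → 1-byte char (#8). Advance 1.
Byte at offset 22: 0xF1 = 11110001 → 4-byte char (#9). Advance 4.
Reached end at offset 26 after 9 code points.

9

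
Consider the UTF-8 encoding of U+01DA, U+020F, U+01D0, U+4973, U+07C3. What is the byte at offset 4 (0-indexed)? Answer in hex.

0xC7

U+01DA → 2-byte form C7 9A at offsets 0–1.
U+020F → 2-byte form C8 8F at offsets 2–3.
U+01D0 → 2-byte form C7 90 at offsets 4–5.
Offset 4 falls in char 3's range; it's byte 1 of C7 90 = 0xC7.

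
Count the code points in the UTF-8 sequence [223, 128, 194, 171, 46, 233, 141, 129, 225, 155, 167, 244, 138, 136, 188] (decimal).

Byte at offset 0: 0xDF = 11011111 → 2-byte char (#1). Advance 2.
Byte at offset 2: 0xC2 = 11000010 → 2-byte char (#2). Advance 2.
Byte at offset 4: 0x2E = 00101110 → 1-byte char (#3). Advance 1.
Byte at offset 5: 0xE9 = 11101001 → 3-byte char (#4). Advance 3.
Byte at offset 8: 0xE1 = 11100001 → 3-byte char (#5). Advance 3.
Byte at offset 11: 0xF4 = 11110100 → 4-byte char (#6). Advance 4.
Reached end at offset 15 after 6 code points.

6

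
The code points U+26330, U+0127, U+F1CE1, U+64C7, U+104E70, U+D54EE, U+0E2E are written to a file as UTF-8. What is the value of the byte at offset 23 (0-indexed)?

0xAE

U+26330 → 4-byte form F0 A6 8C B0 at offsets 0–3.
U+0127 → 2-byte form C4 A7 at offsets 4–5.
U+F1CE1 → 4-byte form F3 B1 B3 A1 at offsets 6–9.
U+64C7 → 3-byte form E6 93 87 at offsets 10–12.
U+104E70 → 4-byte form F4 84 B9 B0 at offsets 13–16.
U+D54EE → 4-byte form F3 95 93 AE at offsets 17–20.
U+0E2E → 3-byte form E0 B8 AE at offsets 21–23.
Offset 23 falls in char 7's range; it's byte 3 of E0 B8 AE = 0xAE.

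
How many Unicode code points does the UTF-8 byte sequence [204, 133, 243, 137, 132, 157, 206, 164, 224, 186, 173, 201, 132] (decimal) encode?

Byte at offset 0: 0xCC = 11001100 → 2-byte char (#1). Advance 2.
Byte at offset 2: 0xF3 = 11110011 → 4-byte char (#2). Advance 4.
Byte at offset 6: 0xCE = 11001110 → 2-byte char (#3). Advance 2.
Byte at offset 8: 0xE0 = 11100000 → 3-byte char (#4). Advance 3.
Byte at offset 11: 0xC9 = 11001001 → 2-byte char (#5). Advance 2.
Reached end at offset 13 after 5 code points.

5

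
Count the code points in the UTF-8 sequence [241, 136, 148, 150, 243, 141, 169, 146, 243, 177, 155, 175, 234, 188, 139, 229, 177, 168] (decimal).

Byte at offset 0: 0xF1 = 11110001 → 4-byte char (#1). Advance 4.
Byte at offset 4: 0xF3 = 11110011 → 4-byte char (#2). Advance 4.
Byte at offset 8: 0xF3 = 11110011 → 4-byte char (#3). Advance 4.
Byte at offset 12: 0xEA = 11101010 → 3-byte char (#4). Advance 3.
Byte at offset 15: 0xE5 = 11100101 → 3-byte char (#5). Advance 3.
Reached end at offset 18 after 5 code points.

5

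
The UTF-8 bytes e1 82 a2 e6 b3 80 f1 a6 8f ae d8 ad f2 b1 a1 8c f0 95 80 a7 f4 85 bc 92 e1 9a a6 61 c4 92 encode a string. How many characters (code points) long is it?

Byte at offset 0: 0xE1 = 11100001 → 3-byte char (#1). Advance 3.
Byte at offset 3: 0xE6 = 11100110 → 3-byte char (#2). Advance 3.
Byte at offset 6: 0xF1 = 11110001 → 4-byte char (#3). Advance 4.
Byte at offset 10: 0xD8 = 11011000 → 2-byte char (#4). Advance 2.
Byte at offset 12: 0xF2 = 11110010 → 4-byte char (#5). Advance 4.
Byte at offset 16: 0xF0 = 11110000 → 4-byte char (#6). Advance 4.
Byte at offset 20: 0xF4 = 11110100 → 4-byte char (#7). Advance 4.
Byte at offset 24: 0xE1 = 11100001 → 3-byte char (#8). Advance 3.
Byte at offset 27: 0x61 = 01100001 → 1-byte char (#9). Advance 1.
Byte at offset 28: 0xC4 = 11000100 → 2-byte char (#10). Advance 2.
Reached end at offset 30 after 10 code points.

10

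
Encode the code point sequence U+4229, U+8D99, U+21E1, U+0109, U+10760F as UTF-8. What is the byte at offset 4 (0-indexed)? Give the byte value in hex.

U+4229 → 3-byte form E4 88 A9 at offsets 0–2.
U+8D99 → 3-byte form E8 B6 99 at offsets 3–5.
Offset 4 falls in char 2's range; it's byte 2 of E8 B6 99 = 0xB6.

0xB6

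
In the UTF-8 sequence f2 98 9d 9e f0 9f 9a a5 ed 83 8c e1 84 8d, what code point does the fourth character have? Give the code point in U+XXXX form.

U+110D

Offset 0: leading byte 0xF2 = 11110010 → 4-byte char #1 = F2 98 9D 9E.
Offset 4: leading byte 0xF0 = 11110000 → 4-byte char #2 = F0 9F 9A A5.
Offset 8: leading byte 0xED = 11101101 → 3-byte char #3 = ED 83 8C.
Offset 11: leading byte 0xE1 = 11100001 → 3-byte char #4 = E1 84 8D.
Leading byte 0xE1 = 11100001 matches 1110xxxx → 3-byte sequence.
Byte 1: 0xE1 = 11100001, payload 0001 (4 bits).
Byte 2: 0x84 = 10000100 (10xxxxxx ✓), payload 000100.
Byte 3: 0x8D = 10001101 (10xxxxxx ✓), payload 001101.
Concatenate: 0001000100001101 = 0x110D (16 bits → U+110D).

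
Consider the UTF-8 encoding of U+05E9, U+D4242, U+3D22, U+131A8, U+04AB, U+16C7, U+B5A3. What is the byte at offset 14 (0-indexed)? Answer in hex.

U+05E9 → 2-byte form D7 A9 at offsets 0–1.
U+D4242 → 4-byte form F3 94 89 82 at offsets 2–5.
U+3D22 → 3-byte form E3 B4 A2 at offsets 6–8.
U+131A8 → 4-byte form F0 93 86 A8 at offsets 9–12.
U+04AB → 2-byte form D2 AB at offsets 13–14.
Offset 14 falls in char 5's range; it's byte 2 of D2 AB = 0xAB.

0xAB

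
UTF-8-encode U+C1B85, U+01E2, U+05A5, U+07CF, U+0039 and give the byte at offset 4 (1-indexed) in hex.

0x85

1-indexed offset 4 is 0-indexed offset 3.
U+C1B85 → 4-byte form F3 81 AE 85 at offsets 0–3.
Offset 3 falls in char 1's range; it's byte 4 of F3 81 AE 85 = 0x85.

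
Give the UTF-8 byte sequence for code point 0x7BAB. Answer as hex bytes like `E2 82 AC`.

E7 AE AB

U+7BAB = 0x7BAB = 31659 decimal. In range U+0800–U+FFFF → 3-byte form: 1110xxxx 10xxxxxx 10xxxxxx.
Binary (16 bits): 0111101110101011.
Split 4+6+6: 0111 | 101110 | 101011.
Byte 1: 11100111 = 0xE7.
Byte 2: 10101110 = 0xAE.
Byte 3: 10101011 = 0xAB.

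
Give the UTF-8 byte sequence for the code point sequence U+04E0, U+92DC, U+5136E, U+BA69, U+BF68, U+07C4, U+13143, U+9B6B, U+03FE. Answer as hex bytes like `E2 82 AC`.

D3 A0 E9 8B 9C F1 91 8D AE EB A9 A9 EB BD A8 DF 84 F0 93 85 83 E9 AD AB CF BE

U+04E0: 2-byte form → D3 A0.
U+92DC: 3-byte form → E9 8B 9C.
U+5136E: 4-byte form → F1 91 8D AE.
U+BA69: 3-byte form → EB A9 A9.
U+BF68: 3-byte form → EB BD A8.
U+07C4: 2-byte form → DF 84.
U+13143: 4-byte form → F0 93 85 83.
U+9B6B: 3-byte form → E9 AD AB.
U+03FE: 2-byte form → CF BE.
Concatenated (26 bytes): D3 A0 E9 8B 9C F1 91 8D AE EB A9 A9 EB BD A8 DF 84 F0 93 85 83 E9 AD AB CF BE.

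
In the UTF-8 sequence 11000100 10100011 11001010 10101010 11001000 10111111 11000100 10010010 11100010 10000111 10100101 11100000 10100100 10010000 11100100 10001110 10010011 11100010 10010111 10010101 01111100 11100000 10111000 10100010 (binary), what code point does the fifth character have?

U+21E5

Offset 0: leading byte 0xC4 = 11000100 → 2-byte char #1 = C4 A3.
Offset 2: leading byte 0xCA = 11001010 → 2-byte char #2 = CA AA.
Offset 4: leading byte 0xC8 = 11001000 → 2-byte char #3 = C8 BF.
Offset 6: leading byte 0xC4 = 11000100 → 2-byte char #4 = C4 92.
Offset 8: leading byte 0xE2 = 11100010 → 3-byte char #5 = E2 87 A5.
Leading byte 0xE2 = 11100010 matches 1110xxxx → 3-byte sequence.
Byte 1: 0xE2 = 11100010, payload 0010 (4 bits).
Byte 2: 0x87 = 10000111 (10xxxxxx ✓), payload 000111.
Byte 3: 0xA5 = 10100101 (10xxxxxx ✓), payload 100101.
Concatenate: 0010000111100101 = 0x21E5 (16 bits → U+21E5).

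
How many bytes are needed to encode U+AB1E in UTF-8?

3

U+AB1E = 0xAB1E. UTF-8 uses 1 byte below 0x80, 2 below 0x800, 3 below 0x10000, 4 up to 0x10FFFF. 0xAB1E is in U+0800–U+FFFF → 3 bytes.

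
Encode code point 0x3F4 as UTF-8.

U+03F4 = 0x3F4 = 1012 decimal. In range U+0080–U+07FF → 2-byte form: 110xxxxx 10xxxxxx.
Binary (11 bits): 01111110100.
Split 5+6: 01111 | 110100.
Byte 1: 11001111 = 0xCF.
Byte 2: 10110100 = 0xB4.

CF B4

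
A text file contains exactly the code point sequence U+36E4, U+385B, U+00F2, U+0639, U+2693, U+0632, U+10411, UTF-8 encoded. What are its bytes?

U+36E4: 3-byte form → E3 9B A4.
U+385B: 3-byte form → E3 A1 9B.
U+00F2: 2-byte form → C3 B2.
U+0639: 2-byte form → D8 B9.
U+2693: 3-byte form → E2 9A 93.
U+0632: 2-byte form → D8 B2.
U+10411: 4-byte form → F0 90 90 91.
Concatenated (19 bytes): E3 9B A4 E3 A1 9B C3 B2 D8 B9 E2 9A 93 D8 B2 F0 90 90 91.

E3 9B A4 E3 A1 9B C3 B2 D8 B9 E2 9A 93 D8 B2 F0 90 90 91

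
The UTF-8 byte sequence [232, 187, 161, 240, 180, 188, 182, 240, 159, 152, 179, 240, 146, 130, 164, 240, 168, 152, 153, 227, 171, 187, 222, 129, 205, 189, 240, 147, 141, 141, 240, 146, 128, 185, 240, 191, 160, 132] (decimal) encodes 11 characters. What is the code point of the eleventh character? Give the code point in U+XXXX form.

Offset 0: leading byte 0xE8 = 11101000 → 3-byte char #1 = E8 BB A1.
Offset 3: leading byte 0xF0 = 11110000 → 4-byte char #2 = F0 B4 BC B6.
Offset 7: leading byte 0xF0 = 11110000 → 4-byte char #3 = F0 9F 98 B3.
Offset 11: leading byte 0xF0 = 11110000 → 4-byte char #4 = F0 92 82 A4.
Offset 15: leading byte 0xF0 = 11110000 → 4-byte char #5 = F0 A8 98 99.
Offset 19: leading byte 0xE3 = 11100011 → 3-byte char #6 = E3 AB BB.
Offset 22: leading byte 0xDE = 11011110 → 2-byte char #7 = DE 81.
Offset 24: leading byte 0xCD = 11001101 → 2-byte char #8 = CD BD.
Offset 26: leading byte 0xF0 = 11110000 → 4-byte char #9 = F0 93 8D 8D.
Offset 30: leading byte 0xF0 = 11110000 → 4-byte char #10 = F0 92 80 B9.
Offset 34: leading byte 0xF0 = 11110000 → 4-byte char #11 = F0 BF A0 84.
Leading byte 0xF0 = 11110000 matches 11110xxx → 4-byte sequence.
Byte 1: 0xF0 = 11110000, payload 000 (3 bits).
Byte 2: 0xBF = 10111111 (10xxxxxx ✓), payload 111111.
Byte 3: 0xA0 = 10100000 (10xxxxxx ✓), payload 100000.
Byte 4: 0x84 = 10000100 (10xxxxxx ✓), payload 000100.
Concatenate: 000111111100000000100 = 0x3F804 (21 bits → U+3F804).

U+3F804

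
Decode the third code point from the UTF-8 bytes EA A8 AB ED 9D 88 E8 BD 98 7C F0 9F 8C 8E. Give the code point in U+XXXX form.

Offset 0: leading byte 0xEA = 11101010 → 3-byte char #1 = EA A8 AB.
Offset 3: leading byte 0xED = 11101101 → 3-byte char #2 = ED 9D 88.
Offset 6: leading byte 0xE8 = 11101000 → 3-byte char #3 = E8 BD 98.
Leading byte 0xE8 = 11101000 matches 1110xxxx → 3-byte sequence.
Byte 1: 0xE8 = 11101000, payload 1000 (4 bits).
Byte 2: 0xBD = 10111101 (10xxxxxx ✓), payload 111101.
Byte 3: 0x98 = 10011000 (10xxxxxx ✓), payload 011000.
Concatenate: 1000111101011000 = 0x8F58 (16 bits → U+8F58).

U+8F58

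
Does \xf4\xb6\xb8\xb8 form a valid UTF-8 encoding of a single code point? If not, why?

Leading byte 0xF4 = 11110100 → 4-byte form.
Payload = 0x136E38, which exceeds U+10FFFF, the maximum Unicode code point. (Leading bytes F5–FF, or F4 followed by ≥ 0x90, are invalid.)

invalid (encodes a value above U+10FFFF)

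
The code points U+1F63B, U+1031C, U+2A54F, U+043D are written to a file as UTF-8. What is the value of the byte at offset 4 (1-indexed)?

1-indexed offset 4 is 0-indexed offset 3.
U+1F63B → 4-byte form F0 9F 98 BB at offsets 0–3.
Offset 3 falls in char 1's range; it's byte 4 of F0 9F 98 BB = 0xBB.

0xBB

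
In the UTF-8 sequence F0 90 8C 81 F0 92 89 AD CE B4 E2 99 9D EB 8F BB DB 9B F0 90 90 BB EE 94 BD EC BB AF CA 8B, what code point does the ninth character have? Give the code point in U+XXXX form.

U+CEEF

Offset 0: leading byte 0xF0 = 11110000 → 4-byte char #1 = F0 90 8C 81.
Offset 4: leading byte 0xF0 = 11110000 → 4-byte char #2 = F0 92 89 AD.
Offset 8: leading byte 0xCE = 11001110 → 2-byte char #3 = CE B4.
Offset 10: leading byte 0xE2 = 11100010 → 3-byte char #4 = E2 99 9D.
Offset 13: leading byte 0xEB = 11101011 → 3-byte char #5 = EB 8F BB.
Offset 16: leading byte 0xDB = 11011011 → 2-byte char #6 = DB 9B.
Offset 18: leading byte 0xF0 = 11110000 → 4-byte char #7 = F0 90 90 BB.
Offset 22: leading byte 0xEE = 11101110 → 3-byte char #8 = EE 94 BD.
Offset 25: leading byte 0xEC = 11101100 → 3-byte char #9 = EC BB AF.
Leading byte 0xEC = 11101100 matches 1110xxxx → 3-byte sequence.
Byte 1: 0xEC = 11101100, payload 1100 (4 bits).
Byte 2: 0xBB = 10111011 (10xxxxxx ✓), payload 111011.
Byte 3: 0xAF = 10101111 (10xxxxxx ✓), payload 101111.
Concatenate: 1100111011101111 = 0xCEEF (16 bits → U+CEEF).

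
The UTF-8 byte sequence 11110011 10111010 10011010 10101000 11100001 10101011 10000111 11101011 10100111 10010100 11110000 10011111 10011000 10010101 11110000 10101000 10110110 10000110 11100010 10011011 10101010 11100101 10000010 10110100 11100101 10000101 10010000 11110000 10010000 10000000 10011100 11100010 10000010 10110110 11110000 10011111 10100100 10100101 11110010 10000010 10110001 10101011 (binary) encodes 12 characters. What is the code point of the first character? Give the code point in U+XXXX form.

Offset 0: leading byte 0xF3 = 11110011 → 4-byte char #1 = F3 BA 9A A8.
Leading byte 0xF3 = 11110011 matches 11110xxx → 4-byte sequence.
Byte 1: 0xF3 = 11110011, payload 011 (3 bits).
Byte 2: 0xBA = 10111010 (10xxxxxx ✓), payload 111010.
Byte 3: 0x9A = 10011010 (10xxxxxx ✓), payload 011010.
Byte 4: 0xA8 = 10101000 (10xxxxxx ✓), payload 101000.
Concatenate: 011111010011010101000 = 0xFA6A8 (21 bits → U+FA6A8).

U+FA6A8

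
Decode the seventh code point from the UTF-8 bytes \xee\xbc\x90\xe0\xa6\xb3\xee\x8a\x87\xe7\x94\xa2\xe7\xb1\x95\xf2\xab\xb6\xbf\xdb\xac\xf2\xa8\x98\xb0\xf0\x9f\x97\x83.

Offset 0: leading byte 0xEE = 11101110 → 3-byte char #1 = EE BC 90.
Offset 3: leading byte 0xE0 = 11100000 → 3-byte char #2 = E0 A6 B3.
Offset 6: leading byte 0xEE = 11101110 → 3-byte char #3 = EE 8A 87.
Offset 9: leading byte 0xE7 = 11100111 → 3-byte char #4 = E7 94 A2.
Offset 12: leading byte 0xE7 = 11100111 → 3-byte char #5 = E7 B1 95.
Offset 15: leading byte 0xF2 = 11110010 → 4-byte char #6 = F2 AB B6 BF.
Offset 19: leading byte 0xDB = 11011011 → 2-byte char #7 = DB AC.
Leading byte 0xDB = 11011011 matches 110xxxxx → 2-byte sequence.
Byte 1: 0xDB = 11011011, payload 11011 (5 bits).
Byte 2: 0xAC = 10101100 (10xxxxxx ✓), payload 101100.
Concatenate: 11011101100 = 0x6EC (11 bits → U+06EC).

U+06EC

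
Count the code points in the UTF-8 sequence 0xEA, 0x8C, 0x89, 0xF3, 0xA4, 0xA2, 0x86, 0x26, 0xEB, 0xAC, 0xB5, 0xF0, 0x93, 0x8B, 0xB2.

Byte at offset 0: 0xEA = 11101010 → 3-byte char (#1). Advance 3.
Byte at offset 3: 0xF3 = 11110011 → 4-byte char (#2). Advance 4.
Byte at offset 7: 0x26 = 00100110 → 1-byte char (#3). Advance 1.
Byte at offset 8: 0xEB = 11101011 → 3-byte char (#4). Advance 3.
Byte at offset 11: 0xF0 = 11110000 → 4-byte char (#5). Advance 4.
Reached end at offset 15 after 5 code points.

5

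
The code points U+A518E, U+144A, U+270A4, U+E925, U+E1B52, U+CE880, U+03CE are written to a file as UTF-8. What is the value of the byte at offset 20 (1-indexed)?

1-indexed offset 20 is 0-indexed offset 19.
U+A518E → 4-byte form F2 A5 86 8E at offsets 0–3.
U+144A → 3-byte form E1 91 8A at offsets 4–6.
U+270A4 → 4-byte form F0 A7 82 A4 at offsets 7–10.
U+E925 → 3-byte form EE A4 A5 at offsets 11–13.
U+E1B52 → 4-byte form F3 A1 AD 92 at offsets 14–17.
U+CE880 → 4-byte form F3 8E A2 80 at offsets 18–21.
Offset 19 falls in char 6's range; it's byte 2 of F3 8E A2 80 = 0x8E.

0x8E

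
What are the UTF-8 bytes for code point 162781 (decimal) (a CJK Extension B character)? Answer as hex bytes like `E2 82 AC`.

U+27BDD = 0x27BDD = 162781 decimal. In range U+10000–U+10FFFF → 4-byte form: 11110xxx 10xxxxxx 10xxxxxx 10xxxxxx.
Binary (21 bits): 000100111101111011101.
Split 3+6+6+6: 000 | 100111 | 101111 | 011101.
Byte 1: 11110000 = 0xF0.
Byte 2: 10100111 = 0xA7.
Byte 3: 10101111 = 0xAF.
Byte 4: 10011101 = 0x9D.

F0 A7 AF 9D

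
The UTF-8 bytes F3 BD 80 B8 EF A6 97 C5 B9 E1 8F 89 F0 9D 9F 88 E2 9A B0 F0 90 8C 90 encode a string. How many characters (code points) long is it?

7

Byte at offset 0: 0xF3 = 11110011 → 4-byte char (#1). Advance 4.
Byte at offset 4: 0xEF = 11101111 → 3-byte char (#2). Advance 3.
Byte at offset 7: 0xC5 = 11000101 → 2-byte char (#3). Advance 2.
Byte at offset 9: 0xE1 = 11100001 → 3-byte char (#4). Advance 3.
Byte at offset 12: 0xF0 = 11110000 → 4-byte char (#5). Advance 4.
Byte at offset 16: 0xE2 = 11100010 → 3-byte char (#6). Advance 3.
Byte at offset 19: 0xF0 = 11110000 → 4-byte char (#7). Advance 4.
Reached end at offset 23 after 7 code points.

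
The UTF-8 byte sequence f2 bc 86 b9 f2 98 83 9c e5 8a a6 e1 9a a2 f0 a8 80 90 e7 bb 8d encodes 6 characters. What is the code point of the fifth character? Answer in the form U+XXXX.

Offset 0: leading byte 0xF2 = 11110010 → 4-byte char #1 = F2 BC 86 B9.
Offset 4: leading byte 0xF2 = 11110010 → 4-byte char #2 = F2 98 83 9C.
Offset 8: leading byte 0xE5 = 11100101 → 3-byte char #3 = E5 8A A6.
Offset 11: leading byte 0xE1 = 11100001 → 3-byte char #4 = E1 9A A2.
Offset 14: leading byte 0xF0 = 11110000 → 4-byte char #5 = F0 A8 80 90.
Leading byte 0xF0 = 11110000 matches 11110xxx → 4-byte sequence.
Byte 1: 0xF0 = 11110000, payload 000 (3 bits).
Byte 2: 0xA8 = 10101000 (10xxxxxx ✓), payload 101000.
Byte 3: 0x80 = 10000000 (10xxxxxx ✓), payload 000000.
Byte 4: 0x90 = 10010000 (10xxxxxx ✓), payload 010000.
Concatenate: 000101000000000010000 = 0x28010 (21 bits → U+28010).

U+28010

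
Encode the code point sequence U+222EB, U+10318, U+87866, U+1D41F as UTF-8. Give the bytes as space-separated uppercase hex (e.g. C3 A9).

U+222EB: 4-byte form → F0 A2 8B AB.
U+10318: 4-byte form → F0 90 8C 98.
U+87866: 4-byte form → F2 87 A1 A6.
U+1D41F: 4-byte form → F0 9D 90 9F.
Concatenated (16 bytes): F0 A2 8B AB F0 90 8C 98 F2 87 A1 A6 F0 9D 90 9F.

F0 A2 8B AB F0 90 8C 98 F2 87 A1 A6 F0 9D 90 9F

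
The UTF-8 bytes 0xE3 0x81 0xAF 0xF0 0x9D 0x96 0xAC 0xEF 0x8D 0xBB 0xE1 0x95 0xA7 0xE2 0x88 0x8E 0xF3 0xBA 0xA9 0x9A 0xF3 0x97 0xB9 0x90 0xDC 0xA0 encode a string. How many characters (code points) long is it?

Byte at offset 0: 0xE3 = 11100011 → 3-byte char (#1). Advance 3.
Byte at offset 3: 0xF0 = 11110000 → 4-byte char (#2). Advance 4.
Byte at offset 7: 0xEF = 11101111 → 3-byte char (#3). Advance 3.
Byte at offset 10: 0xE1 = 11100001 → 3-byte char (#4). Advance 3.
Byte at offset 13: 0xE2 = 11100010 → 3-byte char (#5). Advance 3.
Byte at offset 16: 0xF3 = 11110011 → 4-byte char (#6). Advance 4.
Byte at offset 20: 0xF3 = 11110011 → 4-byte char (#7). Advance 4.
Byte at offset 24: 0xDC = 11011100 → 2-byte char (#8). Advance 2.
Reached end at offset 26 after 8 code points.

8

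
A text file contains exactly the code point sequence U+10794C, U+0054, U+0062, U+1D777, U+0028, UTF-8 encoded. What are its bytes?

F4 87 A5 8C 54 62 F0 9D 9D B7 28

U+10794C: 4-byte form → F4 87 A5 8C.
U+0054: 1-byte form → 54.
U+0062: 1-byte form → 62.
U+1D777: 4-byte form → F0 9D 9D B7.
U+0028: 1-byte form → 28.
Concatenated (11 bytes): F4 87 A5 8C 54 62 F0 9D 9D B7 28.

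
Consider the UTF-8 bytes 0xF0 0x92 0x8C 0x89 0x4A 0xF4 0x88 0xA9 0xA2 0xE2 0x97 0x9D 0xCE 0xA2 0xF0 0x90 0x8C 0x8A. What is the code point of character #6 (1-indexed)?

U+1030A

Offset 0: leading byte 0xF0 = 11110000 → 4-byte char #1 = F0 92 8C 89.
Offset 4: leading byte 0x4A = 01001010 → 1-byte char #2 = 4A.
Offset 5: leading byte 0xF4 = 11110100 → 4-byte char #3 = F4 88 A9 A2.
Offset 9: leading byte 0xE2 = 11100010 → 3-byte char #4 = E2 97 9D.
Offset 12: leading byte 0xCE = 11001110 → 2-byte char #5 = CE A2.
Offset 14: leading byte 0xF0 = 11110000 → 4-byte char #6 = F0 90 8C 8A.
Leading byte 0xF0 = 11110000 matches 11110xxx → 4-byte sequence.
Byte 1: 0xF0 = 11110000, payload 000 (3 bits).
Byte 2: 0x90 = 10010000 (10xxxxxx ✓), payload 010000.
Byte 3: 0x8C = 10001100 (10xxxxxx ✓), payload 001100.
Byte 4: 0x8A = 10001010 (10xxxxxx ✓), payload 001010.
Concatenate: 000010000001100001010 = 0x1030A (21 bits → U+1030A).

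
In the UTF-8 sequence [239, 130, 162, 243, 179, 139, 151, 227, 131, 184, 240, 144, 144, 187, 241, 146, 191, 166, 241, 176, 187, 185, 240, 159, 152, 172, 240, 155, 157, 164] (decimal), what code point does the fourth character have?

Offset 0: leading byte 0xEF = 11101111 → 3-byte char #1 = EF 82 A2.
Offset 3: leading byte 0xF3 = 11110011 → 4-byte char #2 = F3 B3 8B 97.
Offset 7: leading byte 0xE3 = 11100011 → 3-byte char #3 = E3 83 B8.
Offset 10: leading byte 0xF0 = 11110000 → 4-byte char #4 = F0 90 90 BB.
Leading byte 0xF0 = 11110000 matches 11110xxx → 4-byte sequence.
Byte 1: 0xF0 = 11110000, payload 000 (3 bits).
Byte 2: 0x90 = 10010000 (10xxxxxx ✓), payload 010000.
Byte 3: 0x90 = 10010000 (10xxxxxx ✓), payload 010000.
Byte 4: 0xBB = 10111011 (10xxxxxx ✓), payload 111011.
Concatenate: 000010000010000111011 = 0x1043B (21 bits → U+1043B).

U+1043B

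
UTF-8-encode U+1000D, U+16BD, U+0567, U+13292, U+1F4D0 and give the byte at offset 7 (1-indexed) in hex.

1-indexed offset 7 is 0-indexed offset 6.
U+1000D → 4-byte form F0 90 80 8D at offsets 0–3.
U+16BD → 3-byte form E1 9A BD at offsets 4–6.
Offset 6 falls in char 2's range; it's byte 3 of E1 9A BD = 0xBD.

0xBD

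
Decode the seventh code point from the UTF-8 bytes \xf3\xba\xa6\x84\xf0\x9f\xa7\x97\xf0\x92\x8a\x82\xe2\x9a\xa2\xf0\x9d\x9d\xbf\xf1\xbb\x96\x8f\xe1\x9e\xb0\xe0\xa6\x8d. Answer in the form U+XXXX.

Offset 0: leading byte 0xF3 = 11110011 → 4-byte char #1 = F3 BA A6 84.
Offset 4: leading byte 0xF0 = 11110000 → 4-byte char #2 = F0 9F A7 97.
Offset 8: leading byte 0xF0 = 11110000 → 4-byte char #3 = F0 92 8A 82.
Offset 12: leading byte 0xE2 = 11100010 → 3-byte char #4 = E2 9A A2.
Offset 15: leading byte 0xF0 = 11110000 → 4-byte char #5 = F0 9D 9D BF.
Offset 19: leading byte 0xF1 = 11110001 → 4-byte char #6 = F1 BB 96 8F.
Offset 23: leading byte 0xE1 = 11100001 → 3-byte char #7 = E1 9E B0.
Leading byte 0xE1 = 11100001 matches 1110xxxx → 3-byte sequence.
Byte 1: 0xE1 = 11100001, payload 0001 (4 bits).
Byte 2: 0x9E = 10011110 (10xxxxxx ✓), payload 011110.
Byte 3: 0xB0 = 10110000 (10xxxxxx ✓), payload 110000.
Concatenate: 0001011110110000 = 0x17B0 (16 bits → U+17B0).

U+17B0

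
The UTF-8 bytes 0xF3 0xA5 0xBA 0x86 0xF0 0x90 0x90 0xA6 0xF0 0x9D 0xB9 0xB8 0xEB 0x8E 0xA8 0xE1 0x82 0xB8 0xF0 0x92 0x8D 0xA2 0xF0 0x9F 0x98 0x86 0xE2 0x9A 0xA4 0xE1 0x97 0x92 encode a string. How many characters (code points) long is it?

9

Byte at offset 0: 0xF3 = 11110011 → 4-byte char (#1). Advance 4.
Byte at offset 4: 0xF0 = 11110000 → 4-byte char (#2). Advance 4.
Byte at offset 8: 0xF0 = 11110000 → 4-byte char (#3). Advance 4.
Byte at offset 12: 0xEB = 11101011 → 3-byte char (#4). Advance 3.
Byte at offset 15: 0xE1 = 11100001 → 3-byte char (#5). Advance 3.
Byte at offset 18: 0xF0 = 11110000 → 4-byte char (#6). Advance 4.
Byte at offset 22: 0xF0 = 11110000 → 4-byte char (#7). Advance 4.
Byte at offset 26: 0xE2 = 11100010 → 3-byte char (#8). Advance 3.
Byte at offset 29: 0xE1 = 11100001 → 3-byte char (#9). Advance 3.
Reached end at offset 32 after 9 code points.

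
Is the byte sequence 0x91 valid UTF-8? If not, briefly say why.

Byte 0x91 = 10010001 has the form 10xxxxxx — a continuation byte — but there is no preceding leading byte.

invalid (continuation byte with no leading byte)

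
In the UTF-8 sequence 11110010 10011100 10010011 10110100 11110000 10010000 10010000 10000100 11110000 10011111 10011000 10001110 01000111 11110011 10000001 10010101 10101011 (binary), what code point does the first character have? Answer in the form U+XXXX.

U+9C4F4

Offset 0: leading byte 0xF2 = 11110010 → 4-byte char #1 = F2 9C 93 B4.
Leading byte 0xF2 = 11110010 matches 11110xxx → 4-byte sequence.
Byte 1: 0xF2 = 11110010, payload 010 (3 bits).
Byte 2: 0x9C = 10011100 (10xxxxxx ✓), payload 011100.
Byte 3: 0x93 = 10010011 (10xxxxxx ✓), payload 010011.
Byte 4: 0xB4 = 10110100 (10xxxxxx ✓), payload 110100.
Concatenate: 010011100010011110100 = 0x9C4F4 (21 bits → U+9C4F4).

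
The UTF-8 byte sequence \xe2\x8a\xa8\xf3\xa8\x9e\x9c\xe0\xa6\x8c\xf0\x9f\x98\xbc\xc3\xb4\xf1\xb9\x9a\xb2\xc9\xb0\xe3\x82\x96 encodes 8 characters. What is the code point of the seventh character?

U+0270

Offset 0: leading byte 0xE2 = 11100010 → 3-byte char #1 = E2 8A A8.
Offset 3: leading byte 0xF3 = 11110011 → 4-byte char #2 = F3 A8 9E 9C.
Offset 7: leading byte 0xE0 = 11100000 → 3-byte char #3 = E0 A6 8C.
Offset 10: leading byte 0xF0 = 11110000 → 4-byte char #4 = F0 9F 98 BC.
Offset 14: leading byte 0xC3 = 11000011 → 2-byte char #5 = C3 B4.
Offset 16: leading byte 0xF1 = 11110001 → 4-byte char #6 = F1 B9 9A B2.
Offset 20: leading byte 0xC9 = 11001001 → 2-byte char #7 = C9 B0.
Leading byte 0xC9 = 11001001 matches 110xxxxx → 2-byte sequence.
Byte 1: 0xC9 = 11001001, payload 01001 (5 bits).
Byte 2: 0xB0 = 10110000 (10xxxxxx ✓), payload 110000.
Concatenate: 01001110000 = 0x270 (11 bits → U+0270).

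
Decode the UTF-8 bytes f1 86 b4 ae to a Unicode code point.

U+46D2E

Leading byte 0xF1 = 11110001 matches 11110xxx → 4-byte sequence.
Byte 1: 0xF1 = 11110001, payload 001 (3 bits).
Byte 2: 0x86 = 10000110 (10xxxxxx ✓), payload 000110.
Byte 3: 0xB4 = 10110100 (10xxxxxx ✓), payload 110100.
Byte 4: 0xAE = 10101110 (10xxxxxx ✓), payload 101110.
Concatenate: 001000110110100101110 = 0x46D2E (21 bits → U+46D2E).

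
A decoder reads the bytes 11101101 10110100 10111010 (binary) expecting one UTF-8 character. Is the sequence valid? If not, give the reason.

invalid (encodes a surrogate (U+D800–U+DFFF))

Structurally a 3-byte sequence; payload = 0xDD3A.
But 0xDD3A is in U+D800–U+DFFF, the surrogate range. Surrogates are not Unicode scalar values and are forbidden in UTF-8.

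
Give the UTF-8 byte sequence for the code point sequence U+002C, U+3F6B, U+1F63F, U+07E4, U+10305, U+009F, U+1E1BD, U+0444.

2C E3 BD AB F0 9F 98 BF DF A4 F0 90 8C 85 C2 9F F0 9E 86 BD D1 84

U+002C: 1-byte form → 2C.
U+3F6B: 3-byte form → E3 BD AB.
U+1F63F: 4-byte form → F0 9F 98 BF.
U+07E4: 2-byte form → DF A4.
U+10305: 4-byte form → F0 90 8C 85.
U+009F: 2-byte form → C2 9F.
U+1E1BD: 4-byte form → F0 9E 86 BD.
U+0444: 2-byte form → D1 84.
Concatenated (22 bytes): 2C E3 BD AB F0 9F 98 BF DF A4 F0 90 8C 85 C2 9F F0 9E 86 BD D1 84.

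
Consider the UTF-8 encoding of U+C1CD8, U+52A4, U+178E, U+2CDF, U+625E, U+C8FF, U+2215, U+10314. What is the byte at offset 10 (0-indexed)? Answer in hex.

U+C1CD8 → 4-byte form F3 81 B3 98 at offsets 0–3.
U+52A4 → 3-byte form E5 8A A4 at offsets 4–6.
U+178E → 3-byte form E1 9E 8E at offsets 7–9.
U+2CDF → 3-byte form E2 B3 9F at offsets 10–12.
Offset 10 falls in char 4's range; it's byte 1 of E2 B3 9F = 0xE2.

0xE2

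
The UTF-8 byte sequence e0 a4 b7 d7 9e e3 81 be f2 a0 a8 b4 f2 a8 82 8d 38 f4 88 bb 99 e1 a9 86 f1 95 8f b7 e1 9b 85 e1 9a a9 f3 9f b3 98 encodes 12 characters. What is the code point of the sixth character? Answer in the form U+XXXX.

Offset 0: leading byte 0xE0 = 11100000 → 3-byte char #1 = E0 A4 B7.
Offset 3: leading byte 0xD7 = 11010111 → 2-byte char #2 = D7 9E.
Offset 5: leading byte 0xE3 = 11100011 → 3-byte char #3 = E3 81 BE.
Offset 8: leading byte 0xF2 = 11110010 → 4-byte char #4 = F2 A0 A8 B4.
Offset 12: leading byte 0xF2 = 11110010 → 4-byte char #5 = F2 A8 82 8D.
Offset 16: leading byte 0x38 = 00111000 → 1-byte char #6 = 38.
Leading byte 0x38 = 00111000 matches 0xxxxxxx → 1-byte sequence.
Byte 1: 0x38 = 00111000, payload 0111000 (7 bits).
Concatenate: 0111000 = 0x38 (7 bits → U+0038).

U+0038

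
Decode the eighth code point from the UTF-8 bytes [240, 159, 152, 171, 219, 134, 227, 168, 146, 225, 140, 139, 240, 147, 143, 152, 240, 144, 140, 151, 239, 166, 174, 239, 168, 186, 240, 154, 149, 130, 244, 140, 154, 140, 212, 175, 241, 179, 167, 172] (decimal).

U+FA3A

Offset 0: leading byte 0xF0 = 11110000 → 4-byte char #1 = F0 9F 98 AB.
Offset 4: leading byte 0xDB = 11011011 → 2-byte char #2 = DB 86.
Offset 6: leading byte 0xE3 = 11100011 → 3-byte char #3 = E3 A8 92.
Offset 9: leading byte 0xE1 = 11100001 → 3-byte char #4 = E1 8C 8B.
Offset 12: leading byte 0xF0 = 11110000 → 4-byte char #5 = F0 93 8F 98.
Offset 16: leading byte 0xF0 = 11110000 → 4-byte char #6 = F0 90 8C 97.
Offset 20: leading byte 0xEF = 11101111 → 3-byte char #7 = EF A6 AE.
Offset 23: leading byte 0xEF = 11101111 → 3-byte char #8 = EF A8 BA.
Leading byte 0xEF = 11101111 matches 1110xxxx → 3-byte sequence.
Byte 1: 0xEF = 11101111, payload 1111 (4 bits).
Byte 2: 0xA8 = 10101000 (10xxxxxx ✓), payload 101000.
Byte 3: 0xBA = 10111010 (10xxxxxx ✓), payload 111010.
Concatenate: 1111101000111010 = 0xFA3A (16 bits → U+FA3A).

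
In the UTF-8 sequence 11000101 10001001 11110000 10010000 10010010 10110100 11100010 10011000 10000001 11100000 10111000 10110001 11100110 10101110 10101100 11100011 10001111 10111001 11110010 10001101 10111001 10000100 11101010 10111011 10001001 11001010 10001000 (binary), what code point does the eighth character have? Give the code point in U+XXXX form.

U+AEC9

Offset 0: leading byte 0xC5 = 11000101 → 2-byte char #1 = C5 89.
Offset 2: leading byte 0xF0 = 11110000 → 4-byte char #2 = F0 90 92 B4.
Offset 6: leading byte 0xE2 = 11100010 → 3-byte char #3 = E2 98 81.
Offset 9: leading byte 0xE0 = 11100000 → 3-byte char #4 = E0 B8 B1.
Offset 12: leading byte 0xE6 = 11100110 → 3-byte char #5 = E6 AE AC.
Offset 15: leading byte 0xE3 = 11100011 → 3-byte char #6 = E3 8F B9.
Offset 18: leading byte 0xF2 = 11110010 → 4-byte char #7 = F2 8D B9 84.
Offset 22: leading byte 0xEA = 11101010 → 3-byte char #8 = EA BB 89.
Leading byte 0xEA = 11101010 matches 1110xxxx → 3-byte sequence.
Byte 1: 0xEA = 11101010, payload 1010 (4 bits).
Byte 2: 0xBB = 10111011 (10xxxxxx ✓), payload 111011.
Byte 3: 0x89 = 10001001 (10xxxxxx ✓), payload 001001.
Concatenate: 1010111011001001 = 0xAEC9 (16 bits → U+AEC9).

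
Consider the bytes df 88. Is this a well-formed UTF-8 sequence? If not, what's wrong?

Leading byte 0xDF = 11011111 → 2-byte form.
Continuation bytes 0x88=10001000 all match 10xxxxxx.
Decoded value 0x7C8 is ≥ 0x80 (shortest form) and not a surrogate.

valid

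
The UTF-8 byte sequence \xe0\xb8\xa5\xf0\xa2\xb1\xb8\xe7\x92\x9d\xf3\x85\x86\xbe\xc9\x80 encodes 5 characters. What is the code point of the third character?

U+749D

Offset 0: leading byte 0xE0 = 11100000 → 3-byte char #1 = E0 B8 A5.
Offset 3: leading byte 0xF0 = 11110000 → 4-byte char #2 = F0 A2 B1 B8.
Offset 7: leading byte 0xE7 = 11100111 → 3-byte char #3 = E7 92 9D.
Leading byte 0xE7 = 11100111 matches 1110xxxx → 3-byte sequence.
Byte 1: 0xE7 = 11100111, payload 0111 (4 bits).
Byte 2: 0x92 = 10010010 (10xxxxxx ✓), payload 010010.
Byte 3: 0x9D = 10011101 (10xxxxxx ✓), payload 011101.
Concatenate: 0111010010011101 = 0x749D (16 bits → U+749D).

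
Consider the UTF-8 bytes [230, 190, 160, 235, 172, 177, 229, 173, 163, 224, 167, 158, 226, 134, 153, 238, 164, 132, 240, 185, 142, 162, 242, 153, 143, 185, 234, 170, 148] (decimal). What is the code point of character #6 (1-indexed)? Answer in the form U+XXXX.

Offset 0: leading byte 0xE6 = 11100110 → 3-byte char #1 = E6 BE A0.
Offset 3: leading byte 0xEB = 11101011 → 3-byte char #2 = EB AC B1.
Offset 6: leading byte 0xE5 = 11100101 → 3-byte char #3 = E5 AD A3.
Offset 9: leading byte 0xE0 = 11100000 → 3-byte char #4 = E0 A7 9E.
Offset 12: leading byte 0xE2 = 11100010 → 3-byte char #5 = E2 86 99.
Offset 15: leading byte 0xEE = 11101110 → 3-byte char #6 = EE A4 84.
Leading byte 0xEE = 11101110 matches 1110xxxx → 3-byte sequence.
Byte 1: 0xEE = 11101110, payload 1110 (4 bits).
Byte 2: 0xA4 = 10100100 (10xxxxxx ✓), payload 100100.
Byte 3: 0x84 = 10000100 (10xxxxxx ✓), payload 000100.
Concatenate: 1110100100000100 = 0xE904 (16 bits → U+E904).

U+E904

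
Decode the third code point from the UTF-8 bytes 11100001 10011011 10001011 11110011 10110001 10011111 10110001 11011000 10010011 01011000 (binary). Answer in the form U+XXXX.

U+0613

Offset 0: leading byte 0xE1 = 11100001 → 3-byte char #1 = E1 9B 8B.
Offset 3: leading byte 0xF3 = 11110011 → 4-byte char #2 = F3 B1 9F B1.
Offset 7: leading byte 0xD8 = 11011000 → 2-byte char #3 = D8 93.
Leading byte 0xD8 = 11011000 matches 110xxxxx → 2-byte sequence.
Byte 1: 0xD8 = 11011000, payload 11000 (5 bits).
Byte 2: 0x93 = 10010011 (10xxxxxx ✓), payload 010011.
Concatenate: 11000010011 = 0x613 (11 bits → U+0613).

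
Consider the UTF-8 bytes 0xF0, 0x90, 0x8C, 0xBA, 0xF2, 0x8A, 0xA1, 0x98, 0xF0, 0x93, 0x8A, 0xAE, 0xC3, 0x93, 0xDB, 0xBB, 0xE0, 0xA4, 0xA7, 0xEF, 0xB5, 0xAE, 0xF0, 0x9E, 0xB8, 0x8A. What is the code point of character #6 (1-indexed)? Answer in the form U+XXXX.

Offset 0: leading byte 0xF0 = 11110000 → 4-byte char #1 = F0 90 8C BA.
Offset 4: leading byte 0xF2 = 11110010 → 4-byte char #2 = F2 8A A1 98.
Offset 8: leading byte 0xF0 = 11110000 → 4-byte char #3 = F0 93 8A AE.
Offset 12: leading byte 0xC3 = 11000011 → 2-byte char #4 = C3 93.
Offset 14: leading byte 0xDB = 11011011 → 2-byte char #5 = DB BB.
Offset 16: leading byte 0xE0 = 11100000 → 3-byte char #6 = E0 A4 A7.
Leading byte 0xE0 = 11100000 matches 1110xxxx → 3-byte sequence.
Byte 1: 0xE0 = 11100000, payload 0000 (4 bits).
Byte 2: 0xA4 = 10100100 (10xxxxxx ✓), payload 100100.
Byte 3: 0xA7 = 10100111 (10xxxxxx ✓), payload 100111.
Concatenate: 0000100100100111 = 0x927 (16 bits → U+0927).

U+0927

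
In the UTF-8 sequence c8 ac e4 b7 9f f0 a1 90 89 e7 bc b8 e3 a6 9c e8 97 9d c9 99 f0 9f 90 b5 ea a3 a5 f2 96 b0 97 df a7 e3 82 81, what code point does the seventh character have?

Offset 0: leading byte 0xC8 = 11001000 → 2-byte char #1 = C8 AC.
Offset 2: leading byte 0xE4 = 11100100 → 3-byte char #2 = E4 B7 9F.
Offset 5: leading byte 0xF0 = 11110000 → 4-byte char #3 = F0 A1 90 89.
Offset 9: leading byte 0xE7 = 11100111 → 3-byte char #4 = E7 BC B8.
Offset 12: leading byte 0xE3 = 11100011 → 3-byte char #5 = E3 A6 9C.
Offset 15: leading byte 0xE8 = 11101000 → 3-byte char #6 = E8 97 9D.
Offset 18: leading byte 0xC9 = 11001001 → 2-byte char #7 = C9 99.
Leading byte 0xC9 = 11001001 matches 110xxxxx → 2-byte sequence.
Byte 1: 0xC9 = 11001001, payload 01001 (5 bits).
Byte 2: 0x99 = 10011001 (10xxxxxx ✓), payload 011001.
Concatenate: 01001011001 = 0x259 (11 bits → U+0259).

U+0259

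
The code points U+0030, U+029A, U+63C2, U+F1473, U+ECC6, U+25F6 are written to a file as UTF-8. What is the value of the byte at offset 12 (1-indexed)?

1-indexed offset 12 is 0-indexed offset 11.
U+0030 → 1-byte form 30 at offsets 0–0.
U+029A → 2-byte form CA 9A at offsets 1–2.
U+63C2 → 3-byte form E6 8F 82 at offsets 3–5.
U+F1473 → 4-byte form F3 B1 91 B3 at offsets 6–9.
U+ECC6 → 3-byte form EE B3 86 at offsets 10–12.
Offset 11 falls in char 5's range; it's byte 2 of EE B3 86 = 0xB3.

0xB3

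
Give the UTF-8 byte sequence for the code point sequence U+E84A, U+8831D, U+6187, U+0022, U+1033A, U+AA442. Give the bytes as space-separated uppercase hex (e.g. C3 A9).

U+E84A: 3-byte form → EE A1 8A.
U+8831D: 4-byte form → F2 88 8C 9D.
U+6187: 3-byte form → E6 86 87.
U+0022: 1-byte form → 22.
U+1033A: 4-byte form → F0 90 8C BA.
U+AA442: 4-byte form → F2 AA 91 82.
Concatenated (19 bytes): EE A1 8A F2 88 8C 9D E6 86 87 22 F0 90 8C BA F2 AA 91 82.

EE A1 8A F2 88 8C 9D E6 86 87 22 F0 90 8C BA F2 AA 91 82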